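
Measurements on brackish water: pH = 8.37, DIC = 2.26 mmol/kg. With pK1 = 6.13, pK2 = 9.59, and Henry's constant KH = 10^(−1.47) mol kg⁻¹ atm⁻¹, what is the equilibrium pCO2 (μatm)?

α₀ = 1 / (1 + K1/[H⁺] + K1K2/[H⁺]²) = 1 / (1 + 10^+2.24 + 10^+1.02)
   = 1 / (1 + 173.78 + 10.471) = 1/185.25 = 0.005398
[CO2*] = α₀ × DIC = 0.005398 × 2.26 = 0.01220 mmol/kg = 12.20 μmol/kg
pCO2 = [CO2*]/KH = 1.220×10^-5 / 3.388×10^-2 = 360 μatm

pCO2 = 360 μatm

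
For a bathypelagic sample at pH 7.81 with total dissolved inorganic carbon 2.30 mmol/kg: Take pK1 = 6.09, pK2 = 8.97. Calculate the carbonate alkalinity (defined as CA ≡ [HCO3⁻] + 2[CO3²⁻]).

CA = 2.41 mmol/kg

CA = [HCO3⁻] + 2[CO3²⁻] = (α₁ + 2α₂)·DIC
At pH 7.81: [H⁺]/K1 = 10^-1.72 = 0.019055, K2/[H⁺] = 10^-1.16 = 0.069183
α₁ = 1/(1 + 0.019055 + 0.069183) = 1/1.0882 = 0.9189; α₂ = α₁·K2/[H⁺] = 0.06357
α₁ + 2α₂ = 1.0461
CA = 1.0461 × 2.30 = 2.41 mmol/kg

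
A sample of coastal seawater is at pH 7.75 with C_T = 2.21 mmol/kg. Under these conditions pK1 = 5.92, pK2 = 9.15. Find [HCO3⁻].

α₁ = 1 / (1 + [H⁺]/K1 + K2/[H⁺]) = 1 / (1 + 10^-1.83 + 10^-1.40)
   = 1 / (1 + 0.014791 + 0.039811) = 1/1.0546 = 0.9482
[HCO3⁻] = α₁ × DIC = 0.9482 × 2.21 = 2.10 mmol/kg

[HCO3⁻] = 2.10 mmol/kg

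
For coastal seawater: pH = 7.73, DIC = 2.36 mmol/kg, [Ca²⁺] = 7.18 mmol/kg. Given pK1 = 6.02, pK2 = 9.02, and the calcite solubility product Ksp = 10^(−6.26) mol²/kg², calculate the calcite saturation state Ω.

Ω = 1.48

α₂ = 1 / (1 + [H⁺]/K2 + [H⁺]²/(K1K2)) = 1 / (1 + 10^+1.29 + 10^-0.42)
   = 1 / (1 + 19.498 + 0.38019) = 1/20.879 = 0.04790
[CO3²⁻] = α₂ × DIC = 0.04790 × 2.36 = 0.1130 mmol/kg
Ksp = 10^(−6.26) = 5.495×10^-7
Ω = [Ca²⁺][CO3²⁻]/Ksp = (7.18×10^-3)(1.130×10^-4) / 5.495×10^-7 = 1.48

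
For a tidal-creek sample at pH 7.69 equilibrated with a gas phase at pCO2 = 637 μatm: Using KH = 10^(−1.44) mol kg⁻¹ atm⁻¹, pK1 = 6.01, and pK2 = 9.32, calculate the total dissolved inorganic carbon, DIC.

[CO2*] = KH · pCO2 = 10^(−1.44) × 637×10^-6 = 2.313×10^-5 mol/kg
α₀ = 1/(1 + K1/[H⁺] + K1K2/[H⁺]²) = 1/(1 + 10^+1.68 + 10^+0.05) = 0.02001
DIC = [CO2*]/α₀ = 2.313×10^-5 / 0.02001 = 1.16 mmol/kg

DIC = 1.16 mmol/kg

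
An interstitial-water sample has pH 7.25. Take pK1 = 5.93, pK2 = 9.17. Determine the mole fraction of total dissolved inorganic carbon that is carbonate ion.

α₂ = 0.0113

α₂ = 1 / (1 + [H⁺]/K2 + [H⁺]²/(K1K2)) = 1 / (1 + 10^+1.92 + 10^+0.60)
   = 1 / (1 + 83.176 + 3.9811) = 1/88.157 = 0.01134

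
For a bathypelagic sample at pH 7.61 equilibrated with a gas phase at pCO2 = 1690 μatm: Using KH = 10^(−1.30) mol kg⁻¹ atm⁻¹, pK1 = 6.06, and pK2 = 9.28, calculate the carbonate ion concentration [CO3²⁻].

[CO3²⁻] = 0.0643 mmol/kg

[CO2*] = KH · pCO2 = 10^(−1.30) × 1690×10^-6 = 8.470×10^-5 mol/kg
α₀ = 1/(1 + K1/[H⁺] + K1K2/[H⁺]²) = 1/(1 + 10^+1.55 + 10^-0.12) = 0.02685
DIC = [CO2*]/α₀ = 8.470×10^-5 / 0.02685 = 3.154 mmol/kg
[CO3²⁻] = α₂·DIC; α₂ = 0.02037, so [CO3²⁻] = 0.02037 × 3.154 = 0.0643 mmol/kg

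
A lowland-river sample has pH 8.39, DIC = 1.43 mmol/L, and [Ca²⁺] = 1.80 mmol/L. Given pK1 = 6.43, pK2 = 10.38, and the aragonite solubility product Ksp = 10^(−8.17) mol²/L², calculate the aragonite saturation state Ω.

α₂ = 1 / (1 + [H⁺]/K2 + [H⁺]²/(K1K2)) = 1 / (1 + 10^+1.99 + 10^+0.03)
   = 1 / (1 + 97.724 + 1.0715) = 1/99.795 = 0.01002
[CO3²⁻] = α₂ × DIC = 0.01002 × 1.43 = 0.01433 mmol/L = 14.33 μmol/L
Ksp = 10^(−8.17) = 6.761×10^-9
Ω = [Ca²⁺][CO3²⁻]/Ksp = (1.80×10^-3)(1.433×10^-5) / 6.761×10^-9 = 3.82

Ω = 3.82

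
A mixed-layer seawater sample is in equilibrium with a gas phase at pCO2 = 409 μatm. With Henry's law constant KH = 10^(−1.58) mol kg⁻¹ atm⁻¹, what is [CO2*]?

KH = 10^(−1.58) = 2.630×10^-2 mol kg⁻¹ atm⁻¹
[CO2*] = KH · pCO2 = 2.630×10^-2 × 409×10^-6 atm = 1.08×10^-5 mol/kg

[CO2*] = 10.8 μmol/kg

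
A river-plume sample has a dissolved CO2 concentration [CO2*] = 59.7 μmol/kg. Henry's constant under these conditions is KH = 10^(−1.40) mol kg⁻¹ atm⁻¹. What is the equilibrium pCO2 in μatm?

pCO2 = 1500 μatm

KH = 10^(−1.40) = 3.981×10^-2 mol kg⁻¹ atm⁻¹
pCO2 = [CO2*]/KH = 59.7×10^-6 / 3.981×10^-2 = 1.50×10^-3 atm = 1500 μatm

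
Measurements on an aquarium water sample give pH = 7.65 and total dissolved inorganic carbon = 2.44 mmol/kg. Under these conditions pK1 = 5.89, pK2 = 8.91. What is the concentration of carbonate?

α₂ = 1 / (1 + [H⁺]/K2 + [H⁺]²/(K1K2)) = 1 / (1 + 10^+1.26 + 10^-0.50)
   = 1 / (1 + 18.197 + 0.31623) = 1/19.513 = 0.05125
[CO3²⁻] = α₂ × DIC = 0.05125 × 2.44 = 0.125 mmol/kg

[CO3²⁻] = 0.125 mmol/kg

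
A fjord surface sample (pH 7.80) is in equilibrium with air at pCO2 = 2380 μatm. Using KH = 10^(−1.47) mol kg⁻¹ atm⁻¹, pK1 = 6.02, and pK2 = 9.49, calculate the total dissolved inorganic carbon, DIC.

DIC = 5.04 mmol/kg

[CO2*] = KH · pCO2 = 10^(−1.47) × 2380×10^-6 = 8.064×10^-5 mol/kg
α₀ = 1/(1 + K1/[H⁺] + K1K2/[H⁺]²) = 1/(1 + 10^+1.78 + 10^+0.09) = 0.01600
DIC = [CO2*]/α₀ = 8.064×10^-5 / 0.01600 = 5.04 mmol/kg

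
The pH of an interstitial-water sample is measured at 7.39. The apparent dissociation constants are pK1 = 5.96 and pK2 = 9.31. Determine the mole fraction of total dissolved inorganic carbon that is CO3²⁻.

α₂ = 1 / (1 + [H⁺]/K2 + [H⁺]²/(K1K2)) = 1 / (1 + 10^+1.92 + 10^+0.49)
   = 1 / (1 + 83.176 + 3.0903) = 1/87.267 = 0.01146

α₂ = 0.0115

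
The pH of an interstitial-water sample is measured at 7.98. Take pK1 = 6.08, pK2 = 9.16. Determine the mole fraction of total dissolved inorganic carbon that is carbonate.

α₂ = 1 / (1 + [H⁺]/K2 + [H⁺]²/(K1K2)) = 1 / (1 + 10^+1.18 + 10^-0.72)
   = 1 / (1 + 15.136 + 0.19055) = 1/16.326 = 0.06125

α₂ = 0.0613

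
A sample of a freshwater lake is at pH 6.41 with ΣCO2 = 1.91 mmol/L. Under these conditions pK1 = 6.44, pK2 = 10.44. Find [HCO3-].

α₁ = 1 / (1 + [H⁺]/K1 + K2/[H⁺]) = 1 / (1 + 10^+0.03 + 10^-4.03)
   = 1 / (1 + 1.0715 + 9.3325×10^-5) = 1/2.0716 = 0.4827
[HCO3⁻] = α₁ × DIC = 0.4827 × 1.91 = 0.922 mmol/L

[HCO3⁻] = 0.922 mmol/L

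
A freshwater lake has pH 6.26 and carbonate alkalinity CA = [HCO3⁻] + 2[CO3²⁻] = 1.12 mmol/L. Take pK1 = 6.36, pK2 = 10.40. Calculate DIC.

CA = [HCO3⁻] + 2[CO3²⁻] = (α₁ + 2α₂)·DIC
At pH 6.26: [H⁺]/K1 = 10^0.10 = 1.2589, K2/[H⁺] = 10^-4.14 = 7.2444×10^-5
α₁ = 1/(1 + 1.2589 + 7.2444×10^-5) = 1/2.2590 = 0.4427; α₂ = α₁·K2/[H⁺] = 3.207×10^-5
α₁ + 2α₂ = 0.4427
DIC = CA / (α₁ + 2α₂) = 1.12 / 0.4427 = 2.53 mmol/L

DIC = 2.53 mmol/L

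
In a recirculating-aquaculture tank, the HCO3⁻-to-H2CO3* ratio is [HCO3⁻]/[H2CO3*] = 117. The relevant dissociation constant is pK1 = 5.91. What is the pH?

From K1 = [H⁺][HCO3⁻]/[H2CO3*]:  pH = pK1 + log₁₀([HCO3⁻]/[H2CO3*])
log₁₀(117) = +2.068
pH = 5.91 + (+2.068) = 7.98

pH = 7.98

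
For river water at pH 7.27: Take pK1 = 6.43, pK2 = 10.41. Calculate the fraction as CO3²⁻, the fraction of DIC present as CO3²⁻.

α₂ = 1 / (1 + [H⁺]/K2 + [H⁺]²/(K1K2)) = 1 / (1 + 10^+3.14 + 10^+2.30)
   = 1 / (1 + 1380.4 + 199.53) = 1/1580.9 = 0.0006325

α₂ = 0.000633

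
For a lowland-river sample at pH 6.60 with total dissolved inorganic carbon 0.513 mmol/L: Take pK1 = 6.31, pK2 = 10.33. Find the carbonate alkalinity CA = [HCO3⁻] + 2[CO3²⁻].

CA = 0.339 mmol/L

CA = [HCO3⁻] + 2[CO3²⁻] = (α₁ + 2α₂)·DIC
At pH 6.60: [H⁺]/K1 = 10^-0.29 = 0.51286, K2/[H⁺] = 10^-3.73 = 0.00018621
α₁ = 1/(1 + 0.51286 + 0.00018621) = 1/1.5130 = 0.6609; α₂ = α₁·K2/[H⁺] = 0.0001231
α₁ + 2α₂ = 0.6612
CA = 0.6612 × 0.513 = 0.339 mmol/L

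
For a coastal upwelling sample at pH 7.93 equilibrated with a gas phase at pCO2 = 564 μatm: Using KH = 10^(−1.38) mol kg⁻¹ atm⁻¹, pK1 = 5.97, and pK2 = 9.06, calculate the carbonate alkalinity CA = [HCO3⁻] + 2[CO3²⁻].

CA = 2.46 mmol/kg

[CO2*] = KH · pCO2 = 10^(−1.38) × 564×10^-6 = 2.351×10^-5 mol/kg
α₀ = 1/(1 + K1/[H⁺] + K1K2/[H⁺]²) = 1/(1 + 10^+1.96 + 10^+0.83) = 0.01010
DIC = [CO2*]/α₀ = 2.351×10^-5 / 0.01010 = 2.327 mmol/kg
CA = (α₁ + 2α₂)·DIC = (0.9216 + 2×0.06832) × 2.327 = 2.46 mmol/kg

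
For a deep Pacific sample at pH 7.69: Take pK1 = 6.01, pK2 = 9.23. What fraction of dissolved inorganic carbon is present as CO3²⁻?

α₂ = 1 / (1 + [H⁺]/K2 + [H⁺]²/(K1K2)) = 1 / (1 + 10^+1.54 + 10^-0.14)
   = 1 / (1 + 34.674 + 0.72444) = 1/36.398 = 0.02747

α₂ = 0.0275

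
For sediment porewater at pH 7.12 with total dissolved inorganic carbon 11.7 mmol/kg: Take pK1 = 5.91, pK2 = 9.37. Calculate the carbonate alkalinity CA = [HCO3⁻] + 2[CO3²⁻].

CA = 11.1 mmol/kg

CA = [HCO3⁻] + 2[CO3²⁻] = (α₁ + 2α₂)·DIC
At pH 7.12: [H⁺]/K1 = 10^-1.21 = 0.061660, K2/[H⁺] = 10^-2.25 = 0.0056234
α₁ = 1/(1 + 0.061660 + 0.0056234) = 1/1.0673 = 0.9370; α₂ = α₁·K2/[H⁺] = 0.005269
α₁ + 2α₂ = 0.9475
CA = 0.9475 × 11.7 = 11.1 mmol/kg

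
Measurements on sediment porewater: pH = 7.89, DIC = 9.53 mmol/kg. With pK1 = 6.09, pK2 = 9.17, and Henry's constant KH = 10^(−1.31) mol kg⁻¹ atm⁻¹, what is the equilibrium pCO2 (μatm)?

pCO2 = 2890 μatm

α₀ = 1 / (1 + K1/[H⁺] + K1K2/[H⁺]²) = 1 / (1 + 10^+1.80 + 10^+0.52)
   = 1 / (1 + 63.096 + 3.3113) = 1/67.407 = 0.01484
[CO2*] = α₀ × DIC = 0.01484 × 9.53 = 0.1414 mmol/kg
pCO2 = [CO2*]/KH = 1.414×10^-4 / 4.898×10^-2 = 2890 μatm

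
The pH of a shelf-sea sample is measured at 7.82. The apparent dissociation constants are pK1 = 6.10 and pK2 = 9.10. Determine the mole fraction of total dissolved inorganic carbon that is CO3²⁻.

α₂ = 1 / (1 + [H⁺]/K2 + [H⁺]²/(K1K2)) = 1 / (1 + 10^+1.28 + 10^-0.44)
   = 1 / (1 + 19.055 + 0.36308) = 1/20.418 = 0.04898

α₂ = 0.0490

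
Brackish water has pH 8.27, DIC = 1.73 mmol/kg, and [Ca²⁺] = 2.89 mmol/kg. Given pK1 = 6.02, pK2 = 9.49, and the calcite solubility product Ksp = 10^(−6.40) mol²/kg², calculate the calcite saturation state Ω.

α₂ = 1 / (1 + [H⁺]/K2 + [H⁺]²/(K1K2)) = 1 / (1 + 10^+1.22 + 10^-1.03)
   = 1 / (1 + 16.596 + 0.093325) = 1/17.689 = 0.05653
[CO3²⁻] = α₂ × DIC = 0.05653 × 1.73 = 0.09780 mmol/kg
Ksp = 10^(−6.40) = 3.981×10^-7
Ω = [Ca²⁺][CO3²⁻]/Ksp = (2.89×10^-3)(9.780×10^-5) / 3.981×10^-7 = 0.710

Ω = 0.710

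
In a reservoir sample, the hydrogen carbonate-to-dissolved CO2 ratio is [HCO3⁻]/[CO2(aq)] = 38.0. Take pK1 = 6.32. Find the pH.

From K1 = [H⁺][HCO3⁻]/[CO2(aq)]:  pH = pK1 + log₁₀([HCO3⁻]/[CO2(aq)])
log₁₀(38.0) = +1.580
pH = 6.32 + (+1.580) = 7.90

pH = 7.90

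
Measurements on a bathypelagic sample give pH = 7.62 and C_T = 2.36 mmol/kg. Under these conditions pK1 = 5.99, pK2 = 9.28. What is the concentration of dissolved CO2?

[CO2*] = 0.0529 mmol/kg

α₀ = 1 / (1 + K1/[H⁺] + K1K2/[H⁺]²) = 1 / (1 + 10^+1.63 + 10^-0.03)
   = 1 / (1 + 42.658 + 0.93325) = 1/44.591 = 0.02243
[CO2*] = α₀ × DIC = 0.02243 × 2.36 = 0.0529 mmol/kg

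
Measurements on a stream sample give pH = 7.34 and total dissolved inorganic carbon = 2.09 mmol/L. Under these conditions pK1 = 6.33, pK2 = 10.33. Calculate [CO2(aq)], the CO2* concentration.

α₀ = 1 / (1 + K1/[H⁺] + K1K2/[H⁺]²) = 1 / (1 + 10^+1.01 + 10^-1.98)
   = 1 / (1 + 10.233 + 0.010471) = 1/11.243 = 0.08894
[CO2*] = α₀ × DIC = 0.08894 × 2.09 = 0.186 mmol/L

[CO2*] = 0.186 mmol/L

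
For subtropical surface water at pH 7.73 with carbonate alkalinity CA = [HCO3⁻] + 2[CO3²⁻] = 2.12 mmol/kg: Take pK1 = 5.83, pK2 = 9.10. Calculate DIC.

CA = [HCO3⁻] + 2[CO3²⁻] = (α₁ + 2α₂)·DIC
At pH 7.73: [H⁺]/K1 = 10^-1.90 = 0.012589, K2/[H⁺] = 10^-1.37 = 0.042658
α₁ = 1/(1 + 0.012589 + 0.042658) = 1/1.0552 = 0.9476; α₂ = α₁·K2/[H⁺] = 0.04042
α₁ + 2α₂ = 1.0285
DIC = CA / (α₁ + 2α₂) = 2.12 / 1.0285 = 2.06 mmol/kg

DIC = 2.06 mmol/kg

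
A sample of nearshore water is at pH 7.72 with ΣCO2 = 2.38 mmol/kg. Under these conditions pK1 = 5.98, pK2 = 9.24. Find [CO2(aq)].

α₀ = 1 / (1 + K1/[H⁺] + K1K2/[H⁺]²) = 1 / (1 + 10^+1.74 + 10^+0.22)
   = 1 / (1 + 54.954 + 1.6596) = 1/57.614 = 0.01736
[CO2*] = α₀ × DIC = 0.01736 × 2.38 = 0.0413 mmol/kg

[CO2*] = 0.0413 mmol/kg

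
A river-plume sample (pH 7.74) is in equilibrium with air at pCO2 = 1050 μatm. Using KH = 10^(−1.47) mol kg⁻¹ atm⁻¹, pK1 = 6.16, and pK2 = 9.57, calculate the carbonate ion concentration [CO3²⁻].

[CO2*] = KH · pCO2 = 10^(−1.47) × 1050×10^-6 = 3.558×10^-5 mol/kg
α₀ = 1/(1 + K1/[H⁺] + K1K2/[H⁺]²) = 1/(1 + 10^+1.58 + 10^-0.25) = 0.02526
DIC = [CO2*]/α₀ = 3.558×10^-5 / 0.02526 = 1.408 mmol/kg
[CO3²⁻] = α₂·DIC; α₂ = 0.01421, so [CO3²⁻] = 0.01421 × 1.408 = 0.0200 mmol/kg

[CO3²⁻] = 0.0200 mmol/kg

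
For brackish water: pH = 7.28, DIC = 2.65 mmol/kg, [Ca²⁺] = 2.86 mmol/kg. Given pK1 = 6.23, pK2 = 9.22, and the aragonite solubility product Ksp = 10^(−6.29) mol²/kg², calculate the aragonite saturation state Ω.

Ω = 0.154

α₂ = 1 / (1 + [H⁺]/K2 + [H⁺]²/(K1K2)) = 1 / (1 + 10^+1.94 + 10^+0.89)
   = 1 / (1 + 87.096 + 7.7625) = 1/95.859 = 0.01043
[CO3²⁻] = α₂ × DIC = 0.01043 × 2.65 = 0.02764 mmol/kg
Ksp = 10^(−6.29) = 5.129×10^-7
Ω = [Ca²⁺][CO3²⁻]/Ksp = (2.86×10^-3)(2.764×10^-5) / 5.129×10^-7 = 0.154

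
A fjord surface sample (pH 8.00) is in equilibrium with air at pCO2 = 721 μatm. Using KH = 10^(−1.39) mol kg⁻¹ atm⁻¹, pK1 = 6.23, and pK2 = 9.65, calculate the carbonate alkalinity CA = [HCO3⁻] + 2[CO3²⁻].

CA = 1.81 mmol/kg

[CO2*] = KH · pCO2 = 10^(−1.39) × 721×10^-6 = 2.937×10^-5 mol/kg
α₀ = 1/(1 + K1/[H⁺] + K1K2/[H⁺]²) = 1/(1 + 10^+1.77 + 10^+0.12) = 0.01634
DIC = [CO2*]/α₀ = 2.937×10^-5 / 0.01634 = 1.798 mmol/kg
CA = (α₁ + 2α₂)·DIC = (0.9621 + 2×0.02154) × 1.798 = 1.81 mmol/kg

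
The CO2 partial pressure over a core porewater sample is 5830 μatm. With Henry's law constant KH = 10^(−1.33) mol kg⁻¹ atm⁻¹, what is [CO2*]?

[CO2*] = 273 μmol/kg

KH = 10^(−1.33) = 4.677×10^-2 mol kg⁻¹ atm⁻¹
[CO2*] = KH · pCO2 = 4.677×10^-2 × 5830×10^-6 atm = 2.73×10^-4 mol/kg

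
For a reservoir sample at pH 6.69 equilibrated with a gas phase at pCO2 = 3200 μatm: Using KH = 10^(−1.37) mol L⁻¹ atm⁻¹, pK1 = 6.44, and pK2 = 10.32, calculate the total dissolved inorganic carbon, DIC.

DIC = 0.379 mmol/L

[CO2*] = KH · pCO2 = 10^(−1.37) × 3200×10^-6 = 1.365×10^-4 mol/L
α₀ = 1/(1 + K1/[H⁺] + K1K2/[H⁺]²) = 1/(1 + 10^+0.25 + 10^-3.38) = 0.3599
DIC = [CO2*]/α₀ = 1.365×10^-4 / 0.3599 = 0.379 mmol/L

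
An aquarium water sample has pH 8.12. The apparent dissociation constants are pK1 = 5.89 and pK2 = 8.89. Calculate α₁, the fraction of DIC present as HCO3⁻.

α₁ = 0.851

α₁ = 1 / (1 + [H⁺]/K1 + K2/[H⁺]) = 1 / (1 + 10^-2.23 + 10^-0.77)
   = 1 / (1 + 0.0058884 + 0.16982) = 1/1.1757 = 0.8505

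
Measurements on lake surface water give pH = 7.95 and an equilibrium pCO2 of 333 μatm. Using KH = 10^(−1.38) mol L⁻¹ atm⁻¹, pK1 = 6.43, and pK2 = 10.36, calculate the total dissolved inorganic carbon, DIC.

DIC = 0.475 mmol/L

[CO2*] = KH · pCO2 = 10^(−1.38) × 333×10^-6 = 1.388×10^-5 mol/L
α₀ = 1/(1 + K1/[H⁺] + K1K2/[H⁺]²) = 1/(1 + 10^+1.52 + 10^-0.89) = 0.02920
DIC = [CO2*]/α₀ = 1.388×10^-5 / 0.02920 = 0.475 mmol/L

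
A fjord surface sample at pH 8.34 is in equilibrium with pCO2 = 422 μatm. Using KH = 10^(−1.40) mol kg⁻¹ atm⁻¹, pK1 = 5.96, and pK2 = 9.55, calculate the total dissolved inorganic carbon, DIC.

DIC = 4.30 mmol/kg

[CO2*] = KH · pCO2 = 10^(−1.40) × 422×10^-6 = 1.680×10^-5 mol/kg
α₀ = 1/(1 + K1/[H⁺] + K1K2/[H⁺]²) = 1/(1 + 10^+2.38 + 10^+1.17) = 0.003911
DIC = [CO2*]/α₀ = 1.680×10^-5 / 0.003911 = 4.30 mmol/kg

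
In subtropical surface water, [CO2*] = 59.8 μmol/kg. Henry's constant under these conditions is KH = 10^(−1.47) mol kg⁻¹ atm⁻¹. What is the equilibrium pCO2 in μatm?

KH = 10^(−1.47) = 3.388×10^-2 mol kg⁻¹ atm⁻¹
pCO2 = [CO2*]/KH = 59.8×10^-6 / 3.388×10^-2 = 1.76×10^-3 atm = 1760 μatm

pCO2 = 1760 μatm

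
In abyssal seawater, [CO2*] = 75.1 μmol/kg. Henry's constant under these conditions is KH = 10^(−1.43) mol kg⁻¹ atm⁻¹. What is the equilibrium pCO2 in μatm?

pCO2 = 2020 μatm

KH = 10^(−1.43) = 3.715×10^-2 mol kg⁻¹ atm⁻¹
pCO2 = [CO2*]/KH = 75.1×10^-6 / 3.715×10^-2 = 2.02×10^-3 atm = 2020 μatm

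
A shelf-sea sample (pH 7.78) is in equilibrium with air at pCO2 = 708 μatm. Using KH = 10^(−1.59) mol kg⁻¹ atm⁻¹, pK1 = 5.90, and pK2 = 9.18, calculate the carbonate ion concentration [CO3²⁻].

[CO3²⁻] = 0.0550 mmol/kg

[CO2*] = KH · pCO2 = 10^(−1.59) × 708×10^-6 = 1.820×10^-5 mol/kg
α₀ = 1/(1 + K1/[H⁺] + K1K2/[H⁺]²) = 1/(1 + 10^+1.88 + 10^+0.48) = 0.01252
DIC = [CO2*]/α₀ = 1.820×10^-5 / 0.01252 = 1.454 mmol/kg
[CO3²⁻] = α₂·DIC; α₂ = 0.03781, so [CO3²⁻] = 0.03781 × 1.454 = 0.0550 mmol/kg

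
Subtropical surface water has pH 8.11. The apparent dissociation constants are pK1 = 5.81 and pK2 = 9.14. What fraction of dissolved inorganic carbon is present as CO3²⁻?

α₂ = 0.0850

α₂ = 1 / (1 + [H⁺]/K2 + [H⁺]²/(K1K2)) = 1 / (1 + 10^+1.03 + 10^-1.27)
   = 1 / (1 + 10.715 + 0.053703) = 1/11.769 = 0.08497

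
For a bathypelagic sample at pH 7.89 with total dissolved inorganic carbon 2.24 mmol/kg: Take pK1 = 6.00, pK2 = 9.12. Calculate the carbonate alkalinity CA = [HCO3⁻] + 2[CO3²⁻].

CA = [HCO3⁻] + 2[CO3²⁻] = (α₁ + 2α₂)·DIC
At pH 7.89: [H⁺]/K1 = 10^-1.89 = 0.012882, K2/[H⁺] = 10^-1.23 = 0.058884
α₁ = 1/(1 + 0.012882 + 0.058884) = 1/1.0718 = 0.9330; α₂ = α₁·K2/[H⁺] = 0.05494
α₁ + 2α₂ = 1.0429
CA = 1.0429 × 2.24 = 2.34 mmol/kg

CA = 2.34 mmol/kg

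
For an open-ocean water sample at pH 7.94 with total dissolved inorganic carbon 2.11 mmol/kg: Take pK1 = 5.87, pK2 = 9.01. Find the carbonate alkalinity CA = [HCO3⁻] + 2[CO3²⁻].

CA = [HCO3⁻] + 2[CO3²⁻] = (α₁ + 2α₂)·DIC
At pH 7.94: [H⁺]/K1 = 10^-2.07 = 0.0085114, K2/[H⁺] = 10^-1.07 = 0.085114
α₁ = 1/(1 + 0.0085114 + 0.085114) = 1/1.0936 = 0.9144; α₂ = α₁·K2/[H⁺] = 0.07783
α₁ + 2α₂ = 1.0700
CA = 1.0700 × 2.11 = 2.26 mmol/kg

CA = 2.26 mmol/kg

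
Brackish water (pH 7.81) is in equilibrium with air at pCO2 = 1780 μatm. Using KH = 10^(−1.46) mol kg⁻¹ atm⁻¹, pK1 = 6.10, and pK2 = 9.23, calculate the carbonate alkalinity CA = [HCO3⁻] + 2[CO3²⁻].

CA = 3.41 mmol/kg

[CO2*] = KH · pCO2 = 10^(−1.46) × 1780×10^-6 = 6.172×10^-5 mol/kg
α₀ = 1/(1 + K1/[H⁺] + K1K2/[H⁺]²) = 1/(1 + 10^+1.71 + 10^+0.29) = 0.01844
DIC = [CO2*]/α₀ = 6.172×10^-5 / 0.01844 = 3.347 mmol/kg
CA = (α₁ + 2α₂)·DIC = (0.9456 + 2×0.03595) × 3.347 = 3.41 mmol/kg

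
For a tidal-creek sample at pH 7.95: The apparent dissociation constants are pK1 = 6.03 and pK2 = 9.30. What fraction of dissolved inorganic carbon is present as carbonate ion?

α₂ = 0.0423

α₂ = 1 / (1 + [H⁺]/K2 + [H⁺]²/(K1K2)) = 1 / (1 + 10^+1.35 + 10^-0.57)
   = 1 / (1 + 22.387 + 0.26915) = 1/23.656 = 0.04227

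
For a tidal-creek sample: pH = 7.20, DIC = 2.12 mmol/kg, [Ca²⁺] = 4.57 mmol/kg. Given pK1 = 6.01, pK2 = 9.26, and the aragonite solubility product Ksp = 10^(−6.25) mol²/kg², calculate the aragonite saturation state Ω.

Ω = 0.140

α₂ = 1 / (1 + [H⁺]/K2 + [H⁺]²/(K1K2)) = 1 / (1 + 10^+2.06 + 10^+0.87)
   = 1 / (1 + 114.82 + 7.4131) = 1/123.23 = 0.008115
[CO3²⁻] = α₂ × DIC = 0.008115 × 2.12 = 0.01720 mmol/kg = 17.20 μmol/kg
Ksp = 10^(−6.25) = 5.623×10^-7
Ω = [Ca²⁺][CO3²⁻]/Ksp = (4.57×10^-3)(1.720×10^-5) / 5.623×10^-7 = 0.140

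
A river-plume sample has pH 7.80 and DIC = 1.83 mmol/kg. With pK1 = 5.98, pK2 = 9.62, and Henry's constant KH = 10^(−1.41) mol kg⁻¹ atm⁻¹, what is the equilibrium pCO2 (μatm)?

pCO2 = 691 μatm

α₀ = 1 / (1 + K1/[H⁺] + K1K2/[H⁺]²) = 1 / (1 + 10^+1.82 + 10^+0.00)
   = 1 / (1 + 66.069 + 1.0000) = 1/68.069 = 0.01469
[CO2*] = α₀ × DIC = 0.01469 × 1.83 = 0.02688 mmol/kg
pCO2 = [CO2*]/KH = 2.688×10^-5 / 3.890×10^-2 = 691 μatm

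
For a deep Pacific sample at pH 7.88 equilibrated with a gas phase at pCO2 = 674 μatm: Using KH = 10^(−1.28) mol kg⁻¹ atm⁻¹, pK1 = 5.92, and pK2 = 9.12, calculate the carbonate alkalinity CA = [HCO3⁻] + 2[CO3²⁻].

CA = 3.60 mmol/kg

[CO2*] = KH · pCO2 = 10^(−1.28) × 674×10^-6 = 3.537×10^-5 mol/kg
α₀ = 1/(1 + K1/[H⁺] + K1K2/[H⁺]²) = 1/(1 + 10^+1.96 + 10^+0.72) = 0.01026
DIC = [CO2*]/α₀ = 3.537×10^-5 / 0.01026 = 3.447 mmol/kg
CA = (α₁ + 2α₂)·DIC = (0.9359 + 2×0.05385) × 3.447 = 3.60 mmol/kg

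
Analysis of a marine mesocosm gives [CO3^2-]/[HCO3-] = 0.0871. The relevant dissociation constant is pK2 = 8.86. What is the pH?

pH = 7.80

From K2 = [H⁺][CO3^2-]/[HCO3-]:  pH = pK2 + log₁₀([CO3^2-]/[HCO3-])
log₁₀(0.0871) = -1.060
pH = 8.86 + (-1.060) = 7.80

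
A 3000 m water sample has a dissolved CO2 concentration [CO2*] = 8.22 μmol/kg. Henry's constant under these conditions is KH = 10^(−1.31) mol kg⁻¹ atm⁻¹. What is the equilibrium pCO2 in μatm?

pCO2 = 168 μatm

KH = 10^(−1.31) = 4.898×10^-2 mol kg⁻¹ atm⁻¹
pCO2 = [CO2*]/KH = 8.22×10^-6 / 4.898×10^-2 = 1.68×10^-4 atm = 168 μatm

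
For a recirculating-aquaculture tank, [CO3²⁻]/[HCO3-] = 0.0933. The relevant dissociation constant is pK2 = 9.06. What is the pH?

pH = 8.03

From K2 = [H⁺][CO3²⁻]/[HCO3-]:  pH = pK2 + log₁₀([CO3²⁻]/[HCO3-])
log₁₀(0.0933) = -1.030
pH = 9.06 + (-1.030) = 8.03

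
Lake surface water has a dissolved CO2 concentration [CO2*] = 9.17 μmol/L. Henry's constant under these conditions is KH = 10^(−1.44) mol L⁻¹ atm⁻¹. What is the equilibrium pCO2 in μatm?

pCO2 = 253 μatm

KH = 10^(−1.44) = 3.631×10^-2 mol L⁻¹ atm⁻¹
pCO2 = [CO2*]/KH = 9.17×10^-6 / 3.631×10^-2 = 2.53×10^-4 atm = 253 μatm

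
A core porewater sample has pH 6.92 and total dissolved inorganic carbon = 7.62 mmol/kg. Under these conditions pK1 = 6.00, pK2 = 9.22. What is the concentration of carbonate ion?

[CO3²⁻] = 0.0339 mmol/kg

α₂ = 1 / (1 + [H⁺]/K2 + [H⁺]²/(K1K2)) = 1 / (1 + 10^+2.30 + 10^+1.38)
   = 1 / (1 + 199.53 + 23.988) = 1/224.51 = 0.004454
[CO3²⁻] = α₂ × DIC = 0.004454 × 7.62 = 0.0339 mmol/kg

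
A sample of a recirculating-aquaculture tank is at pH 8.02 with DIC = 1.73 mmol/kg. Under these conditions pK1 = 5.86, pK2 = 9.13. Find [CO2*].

[CO2*] = 11.0 μmol/kg

α₀ = 1 / (1 + K1/[H⁺] + K1K2/[H⁺]²) = 1 / (1 + 10^+2.16 + 10^+1.05)
   = 1 / (1 + 144.54 + 11.220) = 1/156.76 = 0.006379
[CO2*] = α₀ × DIC = 0.006379 × 1.73 = 0.0110 mmol/kg = 11.0 μmol/kg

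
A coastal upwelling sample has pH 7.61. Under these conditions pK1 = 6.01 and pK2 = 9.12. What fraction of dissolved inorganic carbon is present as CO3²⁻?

α₂ = 1 / (1 + [H⁺]/K2 + [H⁺]²/(K1K2)) = 1 / (1 + 10^+1.51 + 10^-0.09)
   = 1 / (1 + 32.359 + 0.81283) = 1/34.172 = 0.02926

α₂ = 0.0293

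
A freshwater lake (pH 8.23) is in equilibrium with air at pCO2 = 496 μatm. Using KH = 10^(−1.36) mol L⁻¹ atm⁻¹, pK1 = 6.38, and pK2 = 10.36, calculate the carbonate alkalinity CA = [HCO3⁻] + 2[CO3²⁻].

CA = 1.56 mmol/L

[CO2*] = KH · pCO2 = 10^(−1.36) × 496×10^-6 = 2.165×10^-5 mol/L
α₀ = 1/(1 + K1/[H⁺] + K1K2/[H⁺]²) = 1/(1 + 10^+1.85 + 10^-0.28) = 0.01383
DIC = [CO2*]/α₀ = 2.165×10^-5 / 0.01383 = 1.566 mmol/L
CA = (α₁ + 2α₂)·DIC = (0.9789 + 2×0.007257) × 1.566 = 1.56 mmol/L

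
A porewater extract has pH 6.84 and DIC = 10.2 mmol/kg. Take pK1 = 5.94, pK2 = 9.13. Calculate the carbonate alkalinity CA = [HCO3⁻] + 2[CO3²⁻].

CA = 9.11 mmol/kg

CA = [HCO3⁻] + 2[CO3²⁻] = (α₁ + 2α₂)·DIC
At pH 6.84: [H⁺]/K1 = 10^-0.90 = 0.12589, K2/[H⁺] = 10^-2.29 = 0.0051286
α₁ = 1/(1 + 0.12589 + 0.0051286) = 1/1.1310 = 0.8842; α₂ = α₁·K2/[H⁺] = 0.004534
α₁ + 2α₂ = 0.8932
CA = 0.8932 × 10.2 = 9.11 mmol/kg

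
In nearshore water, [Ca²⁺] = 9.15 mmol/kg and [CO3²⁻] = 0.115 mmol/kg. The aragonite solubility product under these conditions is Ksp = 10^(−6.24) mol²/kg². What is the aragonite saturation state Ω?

Ω = 1.83

Ksp = 10^(−6.24) = 5.754×10^-7
Ω = [Ca²⁺][CO3²⁻]/Ksp = (9.15×10^-3)(0.115×10^-3) / 5.754×10^-7 = 1.83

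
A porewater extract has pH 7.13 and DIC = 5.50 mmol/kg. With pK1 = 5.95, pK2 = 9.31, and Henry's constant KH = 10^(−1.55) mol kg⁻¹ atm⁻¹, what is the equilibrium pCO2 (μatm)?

α₀ = 1 / (1 + K1/[H⁺] + K1K2/[H⁺]²) = 1 / (1 + 10^+1.18 + 10^-1.00)
   = 1 / (1 + 15.136 + 0.10000) = 1/16.236 = 0.06159
[CO2*] = α₀ × DIC = 0.06159 × 5.50 = 0.3388 mmol/kg
pCO2 = [CO2*]/KH = 3.388×10^-4 / 2.818×10^-2 = 1.20×10^4 μatm

pCO2 = 1.20×10^4 μatm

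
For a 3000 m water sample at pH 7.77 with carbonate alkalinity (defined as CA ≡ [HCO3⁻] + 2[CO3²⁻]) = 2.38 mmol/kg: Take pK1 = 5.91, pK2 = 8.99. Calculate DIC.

DIC = 2.28 mmol/kg

CA = [HCO3⁻] + 2[CO3²⁻] = (α₁ + 2α₂)·DIC
At pH 7.77: [H⁺]/K1 = 10^-1.86 = 0.013804, K2/[H⁺] = 10^-1.22 = 0.060256
α₁ = 1/(1 + 0.013804 + 0.060256) = 1/1.0741 = 0.9310; α₂ = α₁·K2/[H⁺] = 0.05610
α₁ + 2α₂ = 1.0432
DIC = CA / (α₁ + 2α₂) = 2.38 / 1.0432 = 2.28 mmol/kg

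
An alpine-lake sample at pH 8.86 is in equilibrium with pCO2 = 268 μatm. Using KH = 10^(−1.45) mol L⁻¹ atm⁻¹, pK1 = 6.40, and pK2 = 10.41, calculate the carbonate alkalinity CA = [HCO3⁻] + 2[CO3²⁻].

[CO2*] = KH · pCO2 = 10^(−1.45) × 268×10^-6 = 9.509×10^-6 mol/L
α₀ = 1/(1 + K1/[H⁺] + K1K2/[H⁺]²) = 1/(1 + 10^+2.46 + 10^+0.91) = 0.003361
DIC = [CO2*]/α₀ = 9.509×10^-6 / 0.003361 = 2.829 mmol/L
CA = (α₁ + 2α₂)·DIC = (0.9693 + 2×0.02732) × 2.829 = 2.90 mmol/L

CA = 2.90 mmol/L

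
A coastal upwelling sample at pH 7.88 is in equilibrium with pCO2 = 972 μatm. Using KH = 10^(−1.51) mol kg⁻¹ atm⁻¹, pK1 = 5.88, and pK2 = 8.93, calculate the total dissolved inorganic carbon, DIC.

DIC = 3.30 mmol/kg

[CO2*] = KH · pCO2 = 10^(−1.51) × 972×10^-6 = 3.004×10^-5 mol/kg
α₀ = 1/(1 + K1/[H⁺] + K1K2/[H⁺]²) = 1/(1 + 10^+2.00 + 10^+0.95) = 0.009098
DIC = [CO2*]/α₀ = 3.004×10^-5 / 0.009098 = 3.30 mmol/kg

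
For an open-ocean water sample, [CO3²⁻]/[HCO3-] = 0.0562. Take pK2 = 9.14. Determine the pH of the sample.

pH = 7.89

From K2 = [H⁺][CO3²⁻]/[HCO3-]:  pH = pK2 + log₁₀([CO3²⁻]/[HCO3-])
log₁₀(0.0562) = -1.250
pH = 9.14 + (-1.250) = 7.89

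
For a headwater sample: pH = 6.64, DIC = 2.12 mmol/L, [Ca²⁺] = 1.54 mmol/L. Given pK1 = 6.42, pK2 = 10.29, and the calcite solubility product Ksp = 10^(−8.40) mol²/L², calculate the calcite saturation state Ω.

Ω = 0.115

α₂ = 1 / (1 + [H⁺]/K2 + [H⁺]²/(K1K2)) = 1 / (1 + 10^+3.65 + 10^+3.43)
   = 1 / (1 + 4466.8 + 2691.5) = 1/7159.4 = 0.0001397
[CO3²⁻] = α₂ × DIC = 0.0001397 × 2.12 = 0.0002961 mmol/L = 0.2961 μmol/L
Ksp = 10^(−8.40) = 3.981×10^-9
Ω = [Ca²⁺][CO3²⁻]/Ksp = (1.54×10^-3)(2.961×10^-7) / 3.981×10^-9 = 0.115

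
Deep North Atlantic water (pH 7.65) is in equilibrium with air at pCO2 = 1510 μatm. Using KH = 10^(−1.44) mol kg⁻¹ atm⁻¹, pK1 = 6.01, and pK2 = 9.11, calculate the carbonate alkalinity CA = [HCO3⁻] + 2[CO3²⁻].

[CO2*] = KH · pCO2 = 10^(−1.44) × 1510×10^-6 = 5.482×10^-5 mol/kg
α₀ = 1/(1 + K1/[H⁺] + K1K2/[H⁺]²) = 1/(1 + 10^+1.64 + 10^+0.18) = 0.02166
DIC = [CO2*]/α₀ = 5.482×10^-5 / 0.02166 = 2.531 mmol/kg
CA = (α₁ + 2α₂)·DIC = (0.9456 + 2×0.03279) × 2.531 = 2.56 mmol/kg

CA = 2.56 mmol/kg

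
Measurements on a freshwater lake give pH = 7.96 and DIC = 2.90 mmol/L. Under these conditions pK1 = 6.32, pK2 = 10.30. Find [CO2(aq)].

[CO2*] = 0.0647 mmol/L

α₀ = 1 / (1 + K1/[H⁺] + K1K2/[H⁺]²) = 1 / (1 + 10^+1.64 + 10^-0.70)
   = 1 / (1 + 43.652 + 0.19953) = 1/44.851 = 0.02230
[CO2*] = α₀ × DIC = 0.02230 × 2.90 = 0.0647 mmol/L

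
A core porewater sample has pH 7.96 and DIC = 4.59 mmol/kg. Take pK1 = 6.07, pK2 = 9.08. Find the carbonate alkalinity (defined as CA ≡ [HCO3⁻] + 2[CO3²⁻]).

CA = 4.86 mmol/kg

CA = [HCO3⁻] + 2[CO3²⁻] = (α₁ + 2α₂)·DIC
At pH 7.96: [H⁺]/K1 = 10^-1.89 = 0.012882, K2/[H⁺] = 10^-1.12 = 0.075858
α₁ = 1/(1 + 0.012882 + 0.075858) = 1/1.0887 = 0.9185; α₂ = α₁·K2/[H⁺] = 0.06967
α₁ + 2α₂ = 1.0578
CA = 1.0578 × 4.59 = 4.86 mmol/kg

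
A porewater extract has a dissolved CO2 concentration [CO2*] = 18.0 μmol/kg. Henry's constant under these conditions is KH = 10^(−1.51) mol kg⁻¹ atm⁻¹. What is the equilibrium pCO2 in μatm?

pCO2 = 582 μatm

KH = 10^(−1.51) = 3.090×10^-2 mol kg⁻¹ atm⁻¹
pCO2 = [CO2*]/KH = 18.0×10^-6 / 3.090×10^-2 = 5.82×10^-4 atm = 582 μatm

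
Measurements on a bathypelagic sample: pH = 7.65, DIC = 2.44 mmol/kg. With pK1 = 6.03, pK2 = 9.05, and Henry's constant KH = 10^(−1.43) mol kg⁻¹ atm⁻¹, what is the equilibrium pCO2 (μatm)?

α₀ = 1 / (1 + K1/[H⁺] + K1K2/[H⁺]²) = 1 / (1 + 10^+1.62 + 10^+0.22)
   = 1 / (1 + 41.687 + 1.6596) = 1/44.347 = 0.02255
[CO2*] = α₀ × DIC = 0.02255 × 2.44 = 0.05502 mmol/kg
pCO2 = [CO2*]/KH = 5.502×10^-5 / 3.715×10^-2 = 1480 μatm

pCO2 = 1480 μatm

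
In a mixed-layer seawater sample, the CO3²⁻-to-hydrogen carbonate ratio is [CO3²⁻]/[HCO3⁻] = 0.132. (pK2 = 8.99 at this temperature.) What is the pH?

From K2 = [H⁺][CO3²⁻]/[HCO3⁻]:  pH = pK2 + log₁₀([CO3²⁻]/[HCO3⁻])
log₁₀(0.132) = -0.879
pH = 8.99 + (-0.879) = 8.11

pH = 8.11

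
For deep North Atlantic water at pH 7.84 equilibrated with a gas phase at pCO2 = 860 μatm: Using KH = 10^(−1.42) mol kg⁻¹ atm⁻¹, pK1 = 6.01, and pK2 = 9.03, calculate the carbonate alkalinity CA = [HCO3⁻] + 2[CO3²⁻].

[CO2*] = KH · pCO2 = 10^(−1.42) × 860×10^-6 = 3.270×10^-5 mol/kg
α₀ = 1/(1 + K1/[H⁺] + K1K2/[H⁺]²) = 1/(1 + 10^+1.83 + 10^+0.64) = 0.01370
DIC = [CO2*]/α₀ = 3.270×10^-5 / 0.01370 = 2.386 mmol/kg
CA = (α₁ + 2α₂)·DIC = (0.9265 + 2×0.05982) × 2.386 = 2.50 mmol/kg

CA = 2.50 mmol/kg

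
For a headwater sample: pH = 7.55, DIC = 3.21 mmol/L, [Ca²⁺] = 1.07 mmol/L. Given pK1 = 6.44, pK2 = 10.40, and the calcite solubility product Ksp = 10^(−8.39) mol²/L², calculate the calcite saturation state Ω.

α₂ = 1 / (1 + [H⁺]/K2 + [H⁺]²/(K1K2)) = 1 / (1 + 10^+2.85 + 10^+1.74)
   = 1 / (1 + 707.95 + 54.954) = 1/763.90 = 0.001309
[CO3²⁻] = α₂ × DIC = 0.001309 × 3.21 = 0.004202 mmol/L = 4.202 μmol/L
Ksp = 10^(−8.39) = 4.074×10^-9
Ω = [Ca²⁺][CO3²⁻]/Ksp = (1.07×10^-3)(4.202×10^-6) / 4.074×10^-9 = 1.10

Ω = 1.10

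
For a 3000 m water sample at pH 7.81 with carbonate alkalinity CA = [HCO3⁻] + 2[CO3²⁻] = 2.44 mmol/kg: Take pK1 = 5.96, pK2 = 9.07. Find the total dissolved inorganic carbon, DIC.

CA = [HCO3⁻] + 2[CO3²⁻] = (α₁ + 2α₂)·DIC
At pH 7.81: [H⁺]/K1 = 10^-1.85 = 0.014125, K2/[H⁺] = 10^-1.26 = 0.054954
α₁ = 1/(1 + 0.014125 + 0.054954) = 1/1.0691 = 0.9354; α₂ = α₁·K2/[H⁺] = 0.05140
α₁ + 2α₂ = 1.0382
DIC = CA / (α₁ + 2α₂) = 2.44 / 1.0382 = 2.35 mmol/kg

DIC = 2.35 mmol/kg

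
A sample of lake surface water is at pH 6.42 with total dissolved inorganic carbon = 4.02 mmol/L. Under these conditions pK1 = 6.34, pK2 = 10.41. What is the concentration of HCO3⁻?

[HCO3⁻] = 2.19 mmol/L

α₁ = 1 / (1 + [H⁺]/K1 + K2/[H⁺]) = 1 / (1 + 10^-0.08 + 10^-3.99)
   = 1 / (1 + 0.83176 + 0.00010233) = 1/1.8319 = 0.5459
[HCO3⁻] = α₁ × DIC = 0.5459 × 4.02 = 2.19 mmol/L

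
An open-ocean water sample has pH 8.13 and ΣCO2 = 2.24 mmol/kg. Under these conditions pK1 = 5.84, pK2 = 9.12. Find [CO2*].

[CO2*] = 10.4 μmol/kg

α₀ = 1 / (1 + K1/[H⁺] + K1K2/[H⁺]²) = 1 / (1 + 10^+2.29 + 10^+1.30)
   = 1 / (1 + 194.98 + 19.953) = 1/215.94 = 0.004631
[CO2*] = α₀ × DIC = 0.004631 × 2.24 = 0.0104 mmol/kg = 10.4 μmol/kg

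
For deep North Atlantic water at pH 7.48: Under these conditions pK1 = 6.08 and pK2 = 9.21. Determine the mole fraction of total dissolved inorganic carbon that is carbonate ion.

α₂ = 1 / (1 + [H⁺]/K2 + [H⁺]²/(K1K2)) = 1 / (1 + 10^+1.73 + 10^+0.33)
   = 1 / (1 + 53.703 + 2.1380) = 1/56.841 = 0.01759

α₂ = 0.0176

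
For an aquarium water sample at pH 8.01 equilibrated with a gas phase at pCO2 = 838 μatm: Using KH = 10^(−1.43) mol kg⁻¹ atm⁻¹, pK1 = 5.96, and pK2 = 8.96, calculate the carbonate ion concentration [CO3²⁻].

[CO2*] = KH · pCO2 = 10^(−1.43) × 838×10^-6 = 3.113×10^-5 mol/kg
α₀ = 1/(1 + K1/[H⁺] + K1K2/[H⁺]²) = 1/(1 + 10^+2.05 + 10^+1.10) = 0.007950
DIC = [CO2*]/α₀ = 3.113×10^-5 / 0.007950 = 3.916 mmol/kg
[CO3²⁻] = α₂·DIC; α₂ = 0.1001, so [CO3²⁻] = 0.1001 × 3.916 = 0.392 mmol/kg

[CO3²⁻] = 0.392 mmol/kg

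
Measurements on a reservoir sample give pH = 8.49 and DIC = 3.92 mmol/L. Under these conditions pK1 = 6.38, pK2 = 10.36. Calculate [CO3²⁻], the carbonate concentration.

α₂ = 1 / (1 + [H⁺]/K2 + [H⁺]²/(K1K2)) = 1 / (1 + 10^+1.87 + 10^-0.24)
   = 1 / (1 + 74.131 + 0.57544) = 1/75.706 = 0.01321
[CO3²⁻] = α₂ × DIC = 0.01321 × 3.92 = 0.0518 mmol/L

[CO3²⁻] = 0.0518 mmol/L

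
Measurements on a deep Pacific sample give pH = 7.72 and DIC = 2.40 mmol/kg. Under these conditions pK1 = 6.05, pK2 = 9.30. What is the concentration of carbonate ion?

α₂ = 1 / (1 + [H⁺]/K2 + [H⁺]²/(K1K2)) = 1 / (1 + 10^+1.58 + 10^-0.09)
   = 1 / (1 + 38.019 + 0.81283) = 1/39.832 = 0.02511
[CO3²⁻] = α₂ × DIC = 0.02511 × 2.40 = 0.0603 mmol/kg

[CO3²⁻] = 0.0603 mmol/kg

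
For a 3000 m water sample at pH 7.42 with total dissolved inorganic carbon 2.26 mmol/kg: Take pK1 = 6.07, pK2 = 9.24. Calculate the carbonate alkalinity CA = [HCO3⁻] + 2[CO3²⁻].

CA = 2.20 mmol/kg

CA = [HCO3⁻] + 2[CO3²⁻] = (α₁ + 2α₂)·DIC
At pH 7.42: [H⁺]/K1 = 10^-1.35 = 0.044668, K2/[H⁺] = 10^-1.82 = 0.015136
α₁ = 1/(1 + 0.044668 + 0.015136) = 1/1.0598 = 0.9436; α₂ = α₁·K2/[H⁺] = 0.01428
α₁ + 2α₂ = 0.9721
CA = 0.9721 × 2.26 = 2.20 mmol/kg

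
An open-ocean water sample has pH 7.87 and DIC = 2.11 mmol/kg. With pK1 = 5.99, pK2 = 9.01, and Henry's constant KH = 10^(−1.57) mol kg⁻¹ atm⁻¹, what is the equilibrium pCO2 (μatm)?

α₀ = 1 / (1 + K1/[H⁺] + K1K2/[H⁺]²) = 1 / (1 + 10^+1.88 + 10^+0.74)
   = 1 / (1 + 75.858 + 5.4954) = 1/82.353 = 0.01214
[CO2*] = α₀ × DIC = 0.01214 × 2.11 = 0.02562 mmol/kg
pCO2 = [CO2*]/KH = 2.562×10^-5 / 2.692×10^-2 = 952 μatm

pCO2 = 952 μatm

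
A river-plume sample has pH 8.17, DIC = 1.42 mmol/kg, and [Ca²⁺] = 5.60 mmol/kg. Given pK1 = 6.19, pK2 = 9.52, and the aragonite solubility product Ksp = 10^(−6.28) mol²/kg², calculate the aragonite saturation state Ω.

α₂ = 1 / (1 + [H⁺]/K2 + [H⁺]²/(K1K2)) = 1 / (1 + 10^+1.35 + 10^-0.63)
   = 1 / (1 + 22.387 + 0.23442) = 1/23.622 = 0.04233
[CO3²⁻] = α₂ × DIC = 0.04233 × 1.42 = 0.06011 mmol/kg
Ksp = 10^(−6.28) = 5.248×10^-7
Ω = [Ca²⁺][CO3²⁻]/Ksp = (5.60×10^-3)(6.011×10^-5) / 5.248×10^-7 = 0.641

Ω = 0.641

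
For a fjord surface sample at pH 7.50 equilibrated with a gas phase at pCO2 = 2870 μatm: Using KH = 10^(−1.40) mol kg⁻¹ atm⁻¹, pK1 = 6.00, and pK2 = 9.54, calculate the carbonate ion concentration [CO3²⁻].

[CO2*] = KH · pCO2 = 10^(−1.40) × 2870×10^-6 = 1.143×10^-4 mol/kg
α₀ = 1/(1 + K1/[H⁺] + K1K2/[H⁺]²) = 1/(1 + 10^+1.50 + 10^-0.54) = 0.03038
DIC = [CO2*]/α₀ = 1.143×10^-4 / 0.03038 = 3.760 mmol/kg
[CO3²⁻] = α₂·DIC; α₂ = 0.008763, so [CO3²⁻] = 0.008763 × 3.760 = 0.0330 mmol/kg

[CO3²⁻] = 0.0330 mmol/kg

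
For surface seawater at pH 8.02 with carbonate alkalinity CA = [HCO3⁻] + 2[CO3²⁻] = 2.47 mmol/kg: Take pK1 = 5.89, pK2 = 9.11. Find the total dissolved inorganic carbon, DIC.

DIC = 2.31 mmol/kg

CA = [HCO3⁻] + 2[CO3²⁻] = (α₁ + 2α₂)·DIC
At pH 8.02: [H⁺]/K1 = 10^-2.13 = 0.0074131, K2/[H⁺] = 10^-1.09 = 0.081283
α₁ = 1/(1 + 0.0074131 + 0.081283) = 1/1.0887 = 0.9185; α₂ = α₁·K2/[H⁺] = 0.07466
α₁ + 2α₂ = 1.0679
DIC = CA / (α₁ + 2α₂) = 2.47 / 1.0679 = 2.31 mmol/kg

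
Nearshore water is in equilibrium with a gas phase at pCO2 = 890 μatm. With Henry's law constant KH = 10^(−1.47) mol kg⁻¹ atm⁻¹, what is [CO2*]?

KH = 10^(−1.47) = 3.388×10^-2 mol kg⁻¹ atm⁻¹
[CO2*] = KH · pCO2 = 3.388×10^-2 × 890×10^-6 atm = 3.02×10^-5 mol/kg

[CO2*] = 30.2 μmol/kg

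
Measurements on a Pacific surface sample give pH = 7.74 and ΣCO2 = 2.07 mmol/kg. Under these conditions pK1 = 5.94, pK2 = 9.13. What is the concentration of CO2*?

[CO2*] = 0.0311 mmol/kg

α₀ = 1 / (1 + K1/[H⁺] + K1K2/[H⁺]²) = 1 / (1 + 10^+1.80 + 10^+0.41)
   = 1 / (1 + 63.096 + 2.5704) = 1/66.666 = 0.01500
[CO2*] = α₀ × DIC = 0.01500 × 2.07 = 0.0311 mmol/kg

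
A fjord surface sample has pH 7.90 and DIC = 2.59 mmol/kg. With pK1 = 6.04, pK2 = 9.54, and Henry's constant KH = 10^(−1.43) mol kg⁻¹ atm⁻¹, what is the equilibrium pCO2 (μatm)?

α₀ = 1 / (1 + K1/[H⁺] + K1K2/[H⁺]²) = 1 / (1 + 10^+1.86 + 10^+0.22)
   = 1 / (1 + 72.444 + 1.6596) = 1/75.103 = 0.01332
[CO2*] = α₀ × DIC = 0.01332 × 2.59 = 0.03449 mmol/kg
pCO2 = [CO2*]/KH = 3.449×10^-5 / 3.715×10^-2 = 928 μatm

pCO2 = 928 μatm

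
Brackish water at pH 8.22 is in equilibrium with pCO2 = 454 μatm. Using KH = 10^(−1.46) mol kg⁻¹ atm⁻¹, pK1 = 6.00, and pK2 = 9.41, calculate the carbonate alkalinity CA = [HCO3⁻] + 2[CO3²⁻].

[CO2*] = KH · pCO2 = 10^(−1.46) × 454×10^-6 = 1.574×10^-5 mol/kg
α₀ = 1/(1 + K1/[H⁺] + K1K2/[H⁺]²) = 1/(1 + 10^+2.22 + 10^+1.03) = 0.005628
DIC = [CO2*]/α₀ = 1.574×10^-5 / 0.005628 = 2.797 mmol/kg
CA = (α₁ + 2α₂)·DIC = (0.9341 + 2×0.06031) × 2.797 = 2.95 mmol/kg

CA = 2.95 mmol/kg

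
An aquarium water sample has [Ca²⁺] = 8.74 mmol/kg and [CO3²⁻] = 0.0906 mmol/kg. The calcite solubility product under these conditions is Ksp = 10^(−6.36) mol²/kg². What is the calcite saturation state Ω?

Ω = 1.81

Ksp = 10^(−6.36) = 4.365×10^-7
Ω = [Ca²⁺][CO3²⁻]/Ksp = (8.74×10^-3)(0.0906×10^-3) / 4.365×10^-7 = 1.81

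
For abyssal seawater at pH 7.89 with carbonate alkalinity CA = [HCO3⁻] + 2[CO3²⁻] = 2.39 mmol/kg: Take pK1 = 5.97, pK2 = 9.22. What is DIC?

DIC = 2.31 mmol/kg

CA = [HCO3⁻] + 2[CO3²⁻] = (α₁ + 2α₂)·DIC
At pH 7.89: [H⁺]/K1 = 10^-1.92 = 0.012023, K2/[H⁺] = 10^-1.33 = 0.046774
α₁ = 1/(1 + 0.012023 + 0.046774) = 1/1.0588 = 0.9445; α₂ = α₁·K2/[H⁺] = 0.04418
α₁ + 2α₂ = 1.0328
DIC = CA / (α₁ + 2α₂) = 2.39 / 1.0328 = 2.31 mmol/kg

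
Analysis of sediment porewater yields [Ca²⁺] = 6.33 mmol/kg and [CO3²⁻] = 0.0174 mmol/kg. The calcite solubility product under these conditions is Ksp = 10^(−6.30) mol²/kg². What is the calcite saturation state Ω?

Ω = 0.220

Ksp = 10^(−6.30) = 5.012×10^-7
Ω = [Ca²⁺][CO3²⁻]/Ksp = (6.33×10^-3)(0.0174×10^-3) / 5.012×10^-7 = 0.220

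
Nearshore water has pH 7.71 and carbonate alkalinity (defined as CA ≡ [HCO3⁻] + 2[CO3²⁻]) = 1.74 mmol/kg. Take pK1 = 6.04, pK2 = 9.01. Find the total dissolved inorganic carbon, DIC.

DIC = 1.69 mmol/kg

CA = [HCO3⁻] + 2[CO3²⁻] = (α₁ + 2α₂)·DIC
At pH 7.71: [H⁺]/K1 = 10^-1.67 = 0.021380, K2/[H⁺] = 10^-1.30 = 0.050119
α₁ = 1/(1 + 0.021380 + 0.050119) = 1/1.0715 = 0.9333; α₂ = α₁·K2/[H⁺] = 0.04677
α₁ + 2α₂ = 1.0268
DIC = CA / (α₁ + 2α₂) = 1.74 / 1.0268 = 1.69 mmol/kg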